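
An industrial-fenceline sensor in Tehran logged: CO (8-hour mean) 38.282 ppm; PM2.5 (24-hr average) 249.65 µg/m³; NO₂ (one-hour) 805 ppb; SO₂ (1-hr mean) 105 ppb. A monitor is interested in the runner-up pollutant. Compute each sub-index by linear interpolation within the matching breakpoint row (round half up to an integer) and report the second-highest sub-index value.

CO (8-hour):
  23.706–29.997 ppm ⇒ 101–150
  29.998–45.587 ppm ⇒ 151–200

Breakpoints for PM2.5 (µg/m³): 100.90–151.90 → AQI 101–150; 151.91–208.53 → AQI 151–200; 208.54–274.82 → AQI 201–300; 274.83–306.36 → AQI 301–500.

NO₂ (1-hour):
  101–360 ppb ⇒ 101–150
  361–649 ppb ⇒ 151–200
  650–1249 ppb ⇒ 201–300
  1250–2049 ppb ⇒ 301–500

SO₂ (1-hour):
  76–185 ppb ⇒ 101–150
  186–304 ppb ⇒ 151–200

227

CO: 38.282 lies in 29.998–45.587, so I_lo=151, I_hi=200, C_lo=29.998, C_hi=45.587.
(200−151)/(45.587−29.998) × (38.282−29.998) + 151 = 49/15.589 × 8.284 + 151 ≈ 177.04 → 177.
PM2.5: 249.65 ∈ [208.54, 274.82] ↔ index [201, 300].
201 + (249.65−208.54)·(300−201)/(274.82−208.54) = 201 + 41.11·99/66.28 ≈ 262.40, so AQI = 262.
NO₂ 805: bracket 650–1249 → index 201–300; slope 99/599, offset 155.
AQI = 201 + 99/599·155 ≈ 226.62 ⇒ 227.
SO₂ 105: bracket 76–185 → index 101–150; slope 49/109, offset 29.
AQI = 101 + 49/109·29 ≈ 114.04 ⇒ 114.
Sub-indices: CO→177, PM2.5→262, NO₂→227, SO₂→114. Ranked high→low: 262, 227, 177, 114. Second-highest sub-index = 227.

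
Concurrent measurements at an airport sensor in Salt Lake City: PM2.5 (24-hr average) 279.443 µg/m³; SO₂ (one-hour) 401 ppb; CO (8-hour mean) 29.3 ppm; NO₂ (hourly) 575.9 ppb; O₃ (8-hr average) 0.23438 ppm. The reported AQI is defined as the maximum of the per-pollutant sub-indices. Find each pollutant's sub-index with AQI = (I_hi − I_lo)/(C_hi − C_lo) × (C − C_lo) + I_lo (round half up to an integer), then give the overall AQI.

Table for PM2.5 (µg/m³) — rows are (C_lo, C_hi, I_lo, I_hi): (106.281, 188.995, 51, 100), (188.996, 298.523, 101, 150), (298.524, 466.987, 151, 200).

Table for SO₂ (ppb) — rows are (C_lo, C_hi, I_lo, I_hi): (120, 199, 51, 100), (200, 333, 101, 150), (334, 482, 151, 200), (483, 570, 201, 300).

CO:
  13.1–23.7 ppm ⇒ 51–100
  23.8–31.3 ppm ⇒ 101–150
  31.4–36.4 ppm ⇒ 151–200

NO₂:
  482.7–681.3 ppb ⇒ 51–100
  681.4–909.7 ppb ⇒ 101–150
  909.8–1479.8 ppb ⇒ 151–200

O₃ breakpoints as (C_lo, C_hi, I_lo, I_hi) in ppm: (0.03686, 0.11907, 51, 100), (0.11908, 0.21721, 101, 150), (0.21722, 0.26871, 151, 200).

173

PM2.5 279.443: bracket 188.996–298.523 → index 101–150; slope 49/109.527, offset 90.447.
AQI = 101 + 49/109.527·90.447 ≈ 141.46 ⇒ 141.
SO₂: row 334–482 (AQI 151–200). (200−151)·(401−334)/(482−334) + 151 = 49·67/148 + 151 ≈ 173.18 → 173.
CO: 29.3 ∈ [23.8, 31.3] ↔ index [101, 150].
101 + (29.3−23.8)·(150−101)/(31.3−23.8) = 101 + 5.5·49/7.5 ≈ 136.93, so AQI = 137.
NO₂: 575.9 lies in 482.7–681.3, so I_lo=51, I_hi=100, C_lo=482.7, C_hi=681.3.
(100−51)/(681.3−482.7) × (575.9−482.7) + 51 = 49/198.6 × 93.2 + 51 ≈ 73.99 → 74.
O₃ 0.23438: bracket 0.21722–0.26871 → index 151–200; slope 49/0.05149, offset 0.01716.
AQI = 151 + 49/0.05149·0.01716 ≈ 167.33 ⇒ 167.
Sub-indices: PM2.5→141, SO₂→173, CO→137, NO₂→74, O₃→167. Overall AQI = max = 173; dominant pollutant is SO₂.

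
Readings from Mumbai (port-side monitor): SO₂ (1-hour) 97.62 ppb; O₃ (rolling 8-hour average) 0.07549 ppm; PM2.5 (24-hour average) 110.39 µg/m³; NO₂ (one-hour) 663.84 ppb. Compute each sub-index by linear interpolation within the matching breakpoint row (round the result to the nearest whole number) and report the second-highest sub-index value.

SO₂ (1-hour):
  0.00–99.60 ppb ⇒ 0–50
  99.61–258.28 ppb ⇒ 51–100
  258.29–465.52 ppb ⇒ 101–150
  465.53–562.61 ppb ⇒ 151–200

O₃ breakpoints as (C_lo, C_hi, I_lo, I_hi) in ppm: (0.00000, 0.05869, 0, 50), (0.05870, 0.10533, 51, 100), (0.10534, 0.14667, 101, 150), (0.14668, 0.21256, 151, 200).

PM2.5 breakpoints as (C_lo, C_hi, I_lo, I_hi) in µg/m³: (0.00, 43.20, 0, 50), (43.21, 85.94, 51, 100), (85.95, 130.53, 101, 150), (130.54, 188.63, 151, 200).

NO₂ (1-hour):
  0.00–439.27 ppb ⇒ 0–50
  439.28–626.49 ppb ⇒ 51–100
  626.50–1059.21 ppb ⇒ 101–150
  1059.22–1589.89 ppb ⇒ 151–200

SO₂ 97.62: bracket 0.00–99.60 → index 0–50; slope 50/99.60, offset 97.62.
AQI = 0 + 50/99.60·97.62 ≈ 49.01 ⇒ 49.
O₃: 0.07549 ∈ [0.05870, 0.10533] ↔ index [51, 100].
51 + (0.07549−0.05870)·(100−51)/(0.10533−0.05870) = 51 + 0.01679·49/0.04663 ≈ 68.64, so AQI = 69.
PM2.5 110.39: bracket 85.95–130.53 → index 101–150; slope 49/44.58, offset 24.44.
AQI = 101 + 49/44.58·24.44 ≈ 127.86 ⇒ 128.
NO₂: 663.84 lies in 626.50–1059.21, so I_lo=101, I_hi=150, C_lo=626.50, C_hi=1059.21.
(150−101)/(1059.21−626.50) × (663.84−626.50) + 101 = 49/432.71 × 37.34 + 101 ≈ 105.23 → 105.
Sub-indices: SO₂→49, O₃→69, PM2.5→128, NO₂→105. Ranked high→low: 128, 105, 69, 49. Second-highest sub-index = 105.

105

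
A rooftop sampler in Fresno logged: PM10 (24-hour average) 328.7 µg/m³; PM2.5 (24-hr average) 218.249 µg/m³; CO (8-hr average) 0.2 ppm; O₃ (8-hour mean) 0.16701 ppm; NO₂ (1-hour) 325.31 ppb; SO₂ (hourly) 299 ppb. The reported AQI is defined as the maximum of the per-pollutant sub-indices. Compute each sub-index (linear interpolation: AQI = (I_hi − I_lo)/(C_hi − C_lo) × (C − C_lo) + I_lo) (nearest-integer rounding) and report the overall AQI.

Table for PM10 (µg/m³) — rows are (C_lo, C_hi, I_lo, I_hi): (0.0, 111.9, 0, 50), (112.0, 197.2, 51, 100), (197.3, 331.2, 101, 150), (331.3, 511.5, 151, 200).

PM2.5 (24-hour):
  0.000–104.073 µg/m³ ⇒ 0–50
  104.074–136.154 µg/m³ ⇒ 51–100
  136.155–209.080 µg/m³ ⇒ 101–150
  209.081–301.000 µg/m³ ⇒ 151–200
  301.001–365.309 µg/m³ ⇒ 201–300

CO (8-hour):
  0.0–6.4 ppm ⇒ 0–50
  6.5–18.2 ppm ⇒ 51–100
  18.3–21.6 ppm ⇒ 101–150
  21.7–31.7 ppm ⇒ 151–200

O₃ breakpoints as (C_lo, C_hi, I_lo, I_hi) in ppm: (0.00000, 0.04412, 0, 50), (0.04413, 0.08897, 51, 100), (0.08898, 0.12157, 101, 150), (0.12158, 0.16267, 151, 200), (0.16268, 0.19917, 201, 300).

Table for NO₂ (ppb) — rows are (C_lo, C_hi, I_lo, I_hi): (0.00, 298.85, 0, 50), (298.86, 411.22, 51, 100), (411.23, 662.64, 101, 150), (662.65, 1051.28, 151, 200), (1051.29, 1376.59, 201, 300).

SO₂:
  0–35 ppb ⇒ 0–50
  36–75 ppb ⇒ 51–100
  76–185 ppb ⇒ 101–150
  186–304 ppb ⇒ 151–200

213

PM10: row 197.3–331.2 (AQI 101–150). (150−101)·(328.7−197.3)/(331.2−197.3) + 101 = 49·131.4/133.9 + 101 ≈ 149.09 → 149.
PM2.5: row 209.081–301.000 (AQI 151–200). (200−151)·(218.249−209.081)/(301.000−209.081) + 151 = 49·9.168/91.919 + 151 ≈ 155.89 → 156.
CO: 0.2 lies in 0.0–6.4, so I_lo=0, I_hi=50, C_lo=0.0, C_hi=6.4.
(50−0)/(6.4−0.0) × (0.2−0.0) + 0 = 50/6.4 × 0.2 + 0 ≈ 1.56 → 2.
O₃ 0.16701: bracket 0.16268–0.19917 → index 201–300; slope 99/0.03649, offset 0.00433.
AQI = 201 + 99/0.03649·0.00433 ≈ 212.75 ⇒ 213.
NO₂: row 298.86–411.22 (AQI 51–100). (100−51)·(325.31−298.86)/(411.22−298.86) + 51 = 49·26.45/112.36 + 51 ≈ 62.53 → 63.
SO₂: 299 lies in 186–304, so I_lo=151, I_hi=200, C_lo=186, C_hi=304.
(200−151)/(304−186) × (299−186) + 151 = 49/118 × 113 + 151 ≈ 197.92 → 198.
Sub-indices: PM10→149, PM2.5→156, CO→2, O₃→213, NO₂→63, SO₂→198. Overall AQI = max = 213; dominant pollutant is O₃.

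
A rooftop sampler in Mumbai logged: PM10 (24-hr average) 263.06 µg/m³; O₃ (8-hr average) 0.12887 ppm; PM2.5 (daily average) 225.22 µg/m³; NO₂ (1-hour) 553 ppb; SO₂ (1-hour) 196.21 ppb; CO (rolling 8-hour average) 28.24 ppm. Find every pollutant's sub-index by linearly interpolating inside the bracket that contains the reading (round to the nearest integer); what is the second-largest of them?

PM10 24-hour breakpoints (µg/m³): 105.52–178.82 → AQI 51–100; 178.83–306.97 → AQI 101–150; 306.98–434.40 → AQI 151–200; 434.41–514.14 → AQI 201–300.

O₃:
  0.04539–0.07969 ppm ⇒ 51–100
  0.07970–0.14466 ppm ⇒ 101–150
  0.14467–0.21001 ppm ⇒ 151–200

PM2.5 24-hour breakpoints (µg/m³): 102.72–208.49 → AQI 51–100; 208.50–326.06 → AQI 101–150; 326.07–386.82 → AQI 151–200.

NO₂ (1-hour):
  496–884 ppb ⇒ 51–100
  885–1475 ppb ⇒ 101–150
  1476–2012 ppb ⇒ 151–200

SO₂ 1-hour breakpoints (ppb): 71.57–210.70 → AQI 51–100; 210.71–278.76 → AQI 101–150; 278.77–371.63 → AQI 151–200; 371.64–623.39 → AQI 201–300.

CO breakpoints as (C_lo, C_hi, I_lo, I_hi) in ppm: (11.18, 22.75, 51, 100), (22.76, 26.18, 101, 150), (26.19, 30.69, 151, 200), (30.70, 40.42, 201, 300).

PM10: row 178.83–306.97 (AQI 101–150). (150−101)·(263.06−178.83)/(306.97−178.83) + 101 = 49·84.23/128.14 + 101 ≈ 133.21 → 133.
O₃: 0.12887 ∈ [0.07970, 0.14466] ↔ index [101, 150].
101 + (0.12887−0.07970)·(150−101)/(0.14466−0.07970) = 101 + 0.04917·49/0.06496 ≈ 138.09, so AQI = 138.
PM2.5: 225.22 ∈ [208.50, 326.06] ↔ index [101, 150].
101 + (225.22−208.50)·(150−101)/(326.06−208.50) = 101 + 16.72·49/117.56 ≈ 107.97, so AQI = 108.
NO₂: 553 ∈ [496, 884] ↔ index [51, 100].
51 + (553−496)·(100−51)/(884−496) = 51 + 57·49/388 ≈ 58.20, so AQI = 58.
SO₂: row 71.57–210.70 (AQI 51–100). (100−51)·(196.21−71.57)/(210.70−71.57) + 51 = 49·124.64/139.13 + 51 ≈ 94.90 → 95.
CO: 28.24 ∈ [26.19, 30.69] ↔ index [151, 200].
151 + (28.24−26.19)·(200−151)/(30.69−26.19) = 151 + 2.05·49/4.50 ≈ 173.32, so AQI = 173.
Sub-indices: PM10→133, O₃→138, PM2.5→108, NO₂→58, SO₂→95, CO→173. Ranked high→low: 173, 138, 133, 108, 95, 58. Second-highest sub-index = 138.

138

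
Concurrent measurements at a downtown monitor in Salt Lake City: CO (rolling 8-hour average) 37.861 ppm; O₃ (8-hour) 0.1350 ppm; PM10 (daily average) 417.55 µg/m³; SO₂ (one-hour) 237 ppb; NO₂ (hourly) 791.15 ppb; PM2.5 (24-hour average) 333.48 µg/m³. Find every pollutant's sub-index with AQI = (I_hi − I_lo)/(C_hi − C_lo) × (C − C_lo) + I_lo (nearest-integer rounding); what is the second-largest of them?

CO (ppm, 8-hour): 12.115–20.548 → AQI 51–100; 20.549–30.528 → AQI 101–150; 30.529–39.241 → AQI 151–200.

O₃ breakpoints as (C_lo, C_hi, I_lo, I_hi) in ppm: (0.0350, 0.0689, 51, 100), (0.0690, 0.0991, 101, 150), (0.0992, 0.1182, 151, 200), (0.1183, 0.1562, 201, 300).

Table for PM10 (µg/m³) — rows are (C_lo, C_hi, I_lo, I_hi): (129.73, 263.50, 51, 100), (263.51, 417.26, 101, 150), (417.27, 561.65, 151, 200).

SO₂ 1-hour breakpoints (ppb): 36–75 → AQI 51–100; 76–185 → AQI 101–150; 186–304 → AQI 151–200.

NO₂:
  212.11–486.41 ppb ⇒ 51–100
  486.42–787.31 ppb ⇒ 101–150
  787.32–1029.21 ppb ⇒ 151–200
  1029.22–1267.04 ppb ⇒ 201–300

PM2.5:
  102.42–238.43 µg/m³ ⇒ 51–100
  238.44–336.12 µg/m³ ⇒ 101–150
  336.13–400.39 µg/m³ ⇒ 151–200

192

CO 37.861: bracket 30.529–39.241 → index 151–200; slope 49/8.712, offset 7.332.
AQI = 151 + 49/8.712·7.332 ≈ 192.24 ⇒ 192.
O₃: row 0.1183–0.1562 (AQI 201–300). (300−201)·(0.1350−0.1183)/(0.1562−0.1183) + 201 = 99·0.0167/0.0379 + 201 ≈ 244.62 → 245.
PM10: 417.55 ∈ [417.27, 561.65] ↔ index [151, 200].
151 + (417.55−417.27)·(200−151)/(561.65−417.27) = 151 + 0.28·49/144.38 ≈ 151.10, so AQI = 151.
SO₂: 237 ∈ [186, 304] ↔ index [151, 200].
151 + (237−186)·(200−151)/(304−186) = 151 + 51·49/118 ≈ 172.18, so AQI = 172.
NO₂: 791.15 lies in 787.32–1029.21, so I_lo=151, I_hi=200, C_lo=787.32, C_hi=1029.21.
(200−151)/(1029.21−787.32) × (791.15−787.32) + 151 = 49/241.89 × 3.83 + 151 ≈ 151.78 → 152.
PM2.5: row 238.44–336.12 (AQI 101–150). (150−101)·(333.48−238.44)/(336.12−238.44) + 101 = 49·95.04/97.68 + 101 ≈ 148.68 → 149.
Sub-indices: CO→192, O₃→245, PM10→151, SO₂→172, NO₂→152, PM2.5→149. Ranked high→low: 245, 192, 172, 152, 151, 149. Second-highest sub-index = 192.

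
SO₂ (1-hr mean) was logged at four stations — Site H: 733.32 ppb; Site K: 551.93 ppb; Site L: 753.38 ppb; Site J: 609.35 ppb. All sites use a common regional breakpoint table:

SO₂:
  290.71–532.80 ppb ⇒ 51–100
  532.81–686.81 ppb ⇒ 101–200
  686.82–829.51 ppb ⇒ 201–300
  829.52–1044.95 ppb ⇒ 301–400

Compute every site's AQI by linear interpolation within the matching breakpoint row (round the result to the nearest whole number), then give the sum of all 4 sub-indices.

Site H 733.32: bracket 686.82–829.51 → index 201–300; slope 99/142.69, offset 46.50.
AQI = 201 + 99/142.69·46.50 ≈ 233.26 ⇒ 233.
Site K: row 532.81–686.81 (AQI 101–200). (200−101)·(551.93−532.81)/(686.81−532.81) + 101 = 99·19.12/154.00 + 101 ≈ 113.29 → 113.
Site L: 753.38 lies in 686.82–829.51, so I_lo=201, I_hi=300, C_lo=686.82, C_hi=829.51.
(300−201)/(829.51−686.82) × (753.38−686.82) + 201 = 99/142.69 × 66.56 + 201 ≈ 247.18 → 247.
Site J: 609.35 ∈ [532.81, 686.81] ↔ index [101, 200].
101 + (609.35−532.81)·(200−101)/(686.81−532.81) = 101 + 76.54·99/154.00 ≈ 150.20, so AQI = 150.
AQIs: Site H=233, Site K=113, Site L=247, Site J=150. Sum = 233 + 113 + 247 + 150 = 743.

743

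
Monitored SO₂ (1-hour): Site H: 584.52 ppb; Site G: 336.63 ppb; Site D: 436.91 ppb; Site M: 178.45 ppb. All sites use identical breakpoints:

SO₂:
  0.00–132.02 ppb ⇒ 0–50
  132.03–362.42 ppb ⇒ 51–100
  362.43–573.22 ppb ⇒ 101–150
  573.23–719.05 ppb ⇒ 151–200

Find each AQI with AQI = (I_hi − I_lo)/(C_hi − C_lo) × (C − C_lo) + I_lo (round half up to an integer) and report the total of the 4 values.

429

Site H: row 573.23–719.05 (AQI 151–200). (200−151)·(584.52−573.23)/(719.05−573.23) + 151 = 49·11.29/145.82 + 151 ≈ 154.79 → 155.
Site G: 336.63 ∈ [132.03, 362.42] ↔ index [51, 100].
51 + (336.63−132.03)·(100−51)/(362.42−132.03) = 51 + 204.60·49/230.39 ≈ 94.51, so AQI = 95.
Site D: row 362.43–573.22 (AQI 101–150). (150−101)·(436.91−362.43)/(573.22−362.43) + 101 = 49·74.48/210.79 + 101 ≈ 118.31 → 118.
Site M 178.45: bracket 132.03–362.42 → index 51–100; slope 49/230.39, offset 46.42.
AQI = 51 + 49/230.39·46.42 ≈ 60.87 ⇒ 61.
AQIs: Site H=155, Site G=95, Site D=118, Site M=61. Sum = 155 + 95 + 118 + 61 = 429.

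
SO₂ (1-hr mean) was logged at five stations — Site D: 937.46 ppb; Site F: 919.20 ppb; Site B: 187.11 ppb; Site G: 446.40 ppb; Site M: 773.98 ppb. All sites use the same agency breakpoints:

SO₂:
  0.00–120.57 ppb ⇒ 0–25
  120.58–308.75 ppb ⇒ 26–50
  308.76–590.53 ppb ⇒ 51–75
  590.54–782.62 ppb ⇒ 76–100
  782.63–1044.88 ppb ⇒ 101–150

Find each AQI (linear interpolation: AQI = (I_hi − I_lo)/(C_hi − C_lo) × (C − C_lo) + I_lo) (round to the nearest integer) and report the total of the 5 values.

453

Site D: 937.46 lies in 782.63–1044.88, so I_lo=101, I_hi=150, C_lo=782.63, C_hi=1044.88.
(150−101)/(1044.88−782.63) × (937.46−782.63) + 101 = 49/262.25 × 154.83 + 101 ≈ 129.93 → 130.
Site F 919.20: bracket 782.63–1044.88 → index 101–150; slope 49/262.25, offset 136.57.
AQI = 101 + 49/262.25·136.57 ≈ 126.52 ⇒ 127.
Site B: 187.11 lies in 120.58–308.75, so I_lo=26, I_hi=50, C_lo=120.58, C_hi=308.75.
(50−26)/(308.75−120.58) × (187.11−120.58) + 26 = 24/188.17 × 66.53 + 26 ≈ 34.49 → 34.
Site G 446.40: bracket 308.76–590.53 → index 51–75; slope 24/281.77, offset 137.64.
AQI = 51 + 24/281.77·137.64 ≈ 62.72 ⇒ 63.
Site M 773.98: bracket 590.54–782.62 → index 76–100; slope 24/192.08, offset 183.44.
AQI = 76 + 24/192.08·183.44 ≈ 98.92 ⇒ 99.
AQIs: Site D=130, Site F=127, Site B=34, Site G=63, Site M=99. Sum = 130 + 127 + 34 + 63 + 99 = 453.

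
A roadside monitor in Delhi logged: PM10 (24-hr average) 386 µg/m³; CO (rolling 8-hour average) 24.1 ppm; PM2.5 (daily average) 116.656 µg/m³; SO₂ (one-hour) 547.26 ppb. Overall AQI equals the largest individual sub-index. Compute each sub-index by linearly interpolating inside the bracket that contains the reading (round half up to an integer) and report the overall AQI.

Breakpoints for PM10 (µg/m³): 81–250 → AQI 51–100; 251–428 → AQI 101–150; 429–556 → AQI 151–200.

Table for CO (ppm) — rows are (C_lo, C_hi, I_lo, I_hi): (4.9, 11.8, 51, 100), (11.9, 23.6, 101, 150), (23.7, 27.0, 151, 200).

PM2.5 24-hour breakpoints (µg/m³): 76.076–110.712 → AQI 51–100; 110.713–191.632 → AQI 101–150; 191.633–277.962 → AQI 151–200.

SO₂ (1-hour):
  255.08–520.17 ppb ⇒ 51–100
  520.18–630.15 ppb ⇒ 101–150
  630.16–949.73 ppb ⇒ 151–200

157

PM10 386: bracket 251–428 → index 101–150; slope 49/177, offset 135.
AQI = 101 + 49/177·135 ≈ 138.37 ⇒ 138.
CO: 24.1 ∈ [23.7, 27.0] ↔ index [151, 200].
151 + (24.1−23.7)·(200−151)/(27.0−23.7) = 151 + 0.4·49/3.3 ≈ 156.94, so AQI = 157.
PM2.5 116.656: bracket 110.713–191.632 → index 101–150; slope 49/80.919, offset 5.943.
AQI = 101 + 49/80.919·5.943 ≈ 104.60 ⇒ 105.
SO₂: 547.26 ∈ [520.18, 630.15] ↔ index [101, 150].
101 + (547.26−520.18)·(150−101)/(630.15−520.18) = 101 + 27.08·49/109.97 ≈ 113.07, so AQI = 113.
Sub-indices: PM10→138, CO→157, PM2.5→105, SO₂→113. Overall AQI = max = 157; dominant pollutant is CO.
AQI 157: Unhealthy.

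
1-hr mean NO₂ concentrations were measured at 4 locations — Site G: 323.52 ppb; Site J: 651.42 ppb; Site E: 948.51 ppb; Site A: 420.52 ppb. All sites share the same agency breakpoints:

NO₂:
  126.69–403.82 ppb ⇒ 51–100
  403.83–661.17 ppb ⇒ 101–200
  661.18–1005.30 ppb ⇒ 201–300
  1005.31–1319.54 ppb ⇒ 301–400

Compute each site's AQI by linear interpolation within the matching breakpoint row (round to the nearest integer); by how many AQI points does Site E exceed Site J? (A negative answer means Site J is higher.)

Site G: 323.52 ∈ [126.69, 403.82] ↔ index [51, 100].
51 + (323.52−126.69)·(100−51)/(403.82−126.69) = 51 + 196.83·49/277.13 ≈ 85.80, so AQI = 86.
Site J: 651.42 ∈ [403.83, 661.17] ↔ index [101, 200].
101 + (651.42−403.83)·(200−101)/(661.17−403.83) = 101 + 247.59·99/257.34 ≈ 196.25, so AQI = 196.
Site E: 948.51 lies in 661.18–1005.30, so I_lo=201, I_hi=300, C_lo=661.18, C_hi=1005.30.
(300−201)/(1005.30−661.18) × (948.51−661.18) + 201 = 99/344.12 × 287.33 + 201 ≈ 283.66 → 284.
Site A: 420.52 lies in 403.83–661.17, so I_lo=101, I_hi=200, C_lo=403.83, C_hi=661.17.
(200−101)/(661.17−403.83) × (420.52−403.83) + 101 = 99/257.34 × 16.69 + 101 ≈ 107.42 → 107.
AQIs: Site G=86, Site J=196, Site E=284, Site A=107. Site E (284) − Site J (196) = 88.

88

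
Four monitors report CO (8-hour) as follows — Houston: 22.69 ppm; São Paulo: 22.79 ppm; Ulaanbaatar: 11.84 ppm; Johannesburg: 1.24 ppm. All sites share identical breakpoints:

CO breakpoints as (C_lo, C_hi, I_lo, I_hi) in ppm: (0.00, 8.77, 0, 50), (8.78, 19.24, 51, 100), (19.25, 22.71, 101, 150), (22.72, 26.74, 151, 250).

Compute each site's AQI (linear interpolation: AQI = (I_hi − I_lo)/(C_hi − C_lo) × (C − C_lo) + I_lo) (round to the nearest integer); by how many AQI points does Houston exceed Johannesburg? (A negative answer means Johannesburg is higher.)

143

Houston: 22.69 ∈ [19.25, 22.71] ↔ index [101, 150].
101 + (22.69−19.25)·(150−101)/(22.71−19.25) = 101 + 3.44·49/3.46 ≈ 149.72, so AQI = 150.
São Paulo: 22.79 lies in 22.72–26.74, so I_lo=151, I_hi=250, C_lo=22.72, C_hi=26.74.
(250−151)/(26.74−22.72) × (22.79−22.72) + 151 = 99/4.02 × 0.07 + 151 ≈ 152.72 → 153.
Ulaanbaatar: 11.84 lies in 8.78–19.24, so I_lo=51, I_hi=100, C_lo=8.78, C_hi=19.24.
(100−51)/(19.24−8.78) × (11.84−8.78) + 51 = 49/10.46 × 3.06 + 51 ≈ 65.33 → 65.
Johannesburg 1.24: bracket 0.00–8.77 → index 0–50; slope 50/8.77, offset 1.24.
AQI = 0 + 50/8.77·1.24 ≈ 7.07 ⇒ 7.
AQIs: Houston=150, São Paulo=153, Ulaanbaatar=65, Johannesburg=7. Houston (150) − Johannesburg (7) = 143.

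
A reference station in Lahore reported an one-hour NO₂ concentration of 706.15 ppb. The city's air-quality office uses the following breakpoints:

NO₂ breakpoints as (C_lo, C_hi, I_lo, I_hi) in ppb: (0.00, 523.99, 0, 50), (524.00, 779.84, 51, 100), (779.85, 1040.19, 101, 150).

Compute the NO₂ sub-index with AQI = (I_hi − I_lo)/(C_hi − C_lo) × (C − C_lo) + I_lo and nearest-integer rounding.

NO₂: 706.15 ∈ [524.00, 779.84] ↔ index [51, 100].
51 + (706.15−524.00)·(100−51)/(779.84−524.00) = 51 + 182.15·49/255.84 ≈ 85.89, so AQI = 86.

86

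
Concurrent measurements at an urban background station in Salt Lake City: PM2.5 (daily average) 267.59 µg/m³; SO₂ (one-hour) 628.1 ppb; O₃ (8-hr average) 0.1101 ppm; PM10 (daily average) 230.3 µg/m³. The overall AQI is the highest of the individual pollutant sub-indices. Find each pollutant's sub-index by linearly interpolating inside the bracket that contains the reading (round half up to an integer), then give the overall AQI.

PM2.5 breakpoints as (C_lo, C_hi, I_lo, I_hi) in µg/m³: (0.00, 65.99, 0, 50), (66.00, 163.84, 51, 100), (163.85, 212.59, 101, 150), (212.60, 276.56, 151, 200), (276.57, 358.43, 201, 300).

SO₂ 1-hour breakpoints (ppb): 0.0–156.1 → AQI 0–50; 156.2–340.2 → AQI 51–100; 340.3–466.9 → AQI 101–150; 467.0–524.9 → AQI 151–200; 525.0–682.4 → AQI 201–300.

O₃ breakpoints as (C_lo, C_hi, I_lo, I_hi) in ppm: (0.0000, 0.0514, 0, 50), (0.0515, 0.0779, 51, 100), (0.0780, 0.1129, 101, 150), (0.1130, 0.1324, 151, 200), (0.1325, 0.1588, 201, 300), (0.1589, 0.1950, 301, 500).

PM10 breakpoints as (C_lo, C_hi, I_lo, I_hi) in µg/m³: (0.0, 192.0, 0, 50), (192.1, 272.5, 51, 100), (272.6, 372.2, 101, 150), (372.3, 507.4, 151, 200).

PM2.5 267.59: bracket 212.60–276.56 → index 151–200; slope 49/63.96, offset 54.99.
AQI = 151 + 49/63.96·54.99 ≈ 193.13 ⇒ 193.
SO₂: 628.1 lies in 525.0–682.4, so I_lo=201, I_hi=300, C_lo=525.0, C_hi=682.4.
(300−201)/(682.4−525.0) × (628.1−525.0) + 201 = 99/157.4 × 103.1 + 201 ≈ 265.85 → 266.
O₃: 0.1101 ∈ [0.0780, 0.1129] ↔ index [101, 150].
101 + (0.1101−0.0780)·(150−101)/(0.1129−0.0780) = 101 + 0.0321·49/0.0349 ≈ 146.07, so AQI = 146.
PM10 230.3: bracket 192.1–272.5 → index 51–100; slope 49/80.4, offset 38.2.
AQI = 51 + 49/80.4·38.2 ≈ 74.28 ⇒ 74.
Sub-indices: PM2.5→193, SO₂→266, O₃→146, PM10→74. Overall AQI = max = 266; dominant pollutant is SO₂.
AQI 266: Very Unhealthy.

266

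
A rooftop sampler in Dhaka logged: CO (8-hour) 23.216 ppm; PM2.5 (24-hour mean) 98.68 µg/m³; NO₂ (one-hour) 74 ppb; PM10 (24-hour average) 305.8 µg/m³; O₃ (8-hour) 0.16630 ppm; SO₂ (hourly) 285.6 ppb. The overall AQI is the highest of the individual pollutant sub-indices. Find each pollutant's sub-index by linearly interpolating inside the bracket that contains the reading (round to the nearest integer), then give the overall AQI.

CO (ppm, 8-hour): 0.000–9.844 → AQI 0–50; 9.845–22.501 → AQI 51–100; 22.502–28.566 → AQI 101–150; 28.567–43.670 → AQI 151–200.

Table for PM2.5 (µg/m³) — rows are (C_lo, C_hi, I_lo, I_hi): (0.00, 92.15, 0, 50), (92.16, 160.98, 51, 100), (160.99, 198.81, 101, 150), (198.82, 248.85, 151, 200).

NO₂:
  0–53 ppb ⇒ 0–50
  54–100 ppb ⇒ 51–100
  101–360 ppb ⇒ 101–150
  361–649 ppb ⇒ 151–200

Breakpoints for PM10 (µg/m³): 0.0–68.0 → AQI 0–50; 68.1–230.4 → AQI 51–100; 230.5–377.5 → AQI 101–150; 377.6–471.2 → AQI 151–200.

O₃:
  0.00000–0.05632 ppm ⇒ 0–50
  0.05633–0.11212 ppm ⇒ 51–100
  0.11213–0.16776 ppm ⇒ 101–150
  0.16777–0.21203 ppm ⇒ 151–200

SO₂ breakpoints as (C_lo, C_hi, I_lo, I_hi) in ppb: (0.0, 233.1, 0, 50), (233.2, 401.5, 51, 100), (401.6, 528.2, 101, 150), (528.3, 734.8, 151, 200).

149

CO: 23.216 ∈ [22.502, 28.566] ↔ index [101, 150].
101 + (23.216−22.502)·(150−101)/(28.566−22.502) = 101 + 0.714·49/6.064 ≈ 106.77, so AQI = 107.
PM2.5: row 92.16–160.98 (AQI 51–100). (100−51)·(98.68−92.16)/(160.98−92.16) + 51 = 49·6.52/68.82 + 51 ≈ 55.64 → 56.
NO₂: 74 ∈ [54, 100] ↔ index [51, 100].
51 + (74−54)·(100−51)/(100−54) = 51 + 20·49/46 ≈ 72.30, so AQI = 72.
PM10 305.8: bracket 230.5–377.5 → index 101–150; slope 49/147.0, offset 75.3.
AQI = 101 + 49/147.0·75.3 ≈ 126.10 ⇒ 126.
O₃: 0.16630 lies in 0.11213–0.16776, so I_lo=101, I_hi=150, C_lo=0.11213, C_hi=0.16776.
(150−101)/(0.16776−0.11213) × (0.16630−0.11213) + 101 = 49/0.05563 × 0.05417 + 101 ≈ 148.71 → 149.
SO₂: 285.6 ∈ [233.2, 401.5] ↔ index [51, 100].
51 + (285.6−233.2)·(100−51)/(401.5−233.2) = 51 + 52.4·49/168.3 ≈ 66.26, so AQI = 66.
Sub-indices: CO→107, PM2.5→56, NO₂→72, PM10→126, O₃→149, SO₂→66. Overall AQI = max = 149; dominant pollutant is O₃.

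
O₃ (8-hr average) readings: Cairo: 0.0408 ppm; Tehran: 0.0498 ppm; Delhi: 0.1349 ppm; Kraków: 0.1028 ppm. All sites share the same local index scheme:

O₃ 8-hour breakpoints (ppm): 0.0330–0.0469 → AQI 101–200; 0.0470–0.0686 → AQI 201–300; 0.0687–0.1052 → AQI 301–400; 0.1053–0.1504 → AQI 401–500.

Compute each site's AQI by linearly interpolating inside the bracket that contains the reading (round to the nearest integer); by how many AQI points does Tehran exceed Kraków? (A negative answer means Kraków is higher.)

Cairo: 0.0408 ∈ [0.0330, 0.0469] ↔ index [101, 200].
101 + (0.0408−0.0330)·(200−101)/(0.0469−0.0330) = 101 + 0.0078·99/0.0139 ≈ 156.55, so AQI = 157.
Tehran: 0.0498 ∈ [0.0470, 0.0686] ↔ index [201, 300].
201 + (0.0498−0.0470)·(300−201)/(0.0686−0.0470) = 201 + 0.0028·99/0.0216 ≈ 213.83, so AQI = 214.
Delhi: 0.1349 lies in 0.1053–0.1504, so I_lo=401, I_hi=500, C_lo=0.1053, C_hi=0.1504.
(500−401)/(0.1504−0.1053) × (0.1349−0.1053) + 401 = 99/0.0451 × 0.0296 + 401 ≈ 465.98 → 466.
Kraków: row 0.0687–0.1052 (AQI 301–400). (400−301)·(0.1028−0.0687)/(0.1052−0.0687) + 301 = 99·0.0341/0.0365 + 301 ≈ 393.49 → 393.
AQIs: Cairo=157, Tehran=214, Delhi=466, Kraków=393. Tehran (214) − Kraków (393) = -179.

-179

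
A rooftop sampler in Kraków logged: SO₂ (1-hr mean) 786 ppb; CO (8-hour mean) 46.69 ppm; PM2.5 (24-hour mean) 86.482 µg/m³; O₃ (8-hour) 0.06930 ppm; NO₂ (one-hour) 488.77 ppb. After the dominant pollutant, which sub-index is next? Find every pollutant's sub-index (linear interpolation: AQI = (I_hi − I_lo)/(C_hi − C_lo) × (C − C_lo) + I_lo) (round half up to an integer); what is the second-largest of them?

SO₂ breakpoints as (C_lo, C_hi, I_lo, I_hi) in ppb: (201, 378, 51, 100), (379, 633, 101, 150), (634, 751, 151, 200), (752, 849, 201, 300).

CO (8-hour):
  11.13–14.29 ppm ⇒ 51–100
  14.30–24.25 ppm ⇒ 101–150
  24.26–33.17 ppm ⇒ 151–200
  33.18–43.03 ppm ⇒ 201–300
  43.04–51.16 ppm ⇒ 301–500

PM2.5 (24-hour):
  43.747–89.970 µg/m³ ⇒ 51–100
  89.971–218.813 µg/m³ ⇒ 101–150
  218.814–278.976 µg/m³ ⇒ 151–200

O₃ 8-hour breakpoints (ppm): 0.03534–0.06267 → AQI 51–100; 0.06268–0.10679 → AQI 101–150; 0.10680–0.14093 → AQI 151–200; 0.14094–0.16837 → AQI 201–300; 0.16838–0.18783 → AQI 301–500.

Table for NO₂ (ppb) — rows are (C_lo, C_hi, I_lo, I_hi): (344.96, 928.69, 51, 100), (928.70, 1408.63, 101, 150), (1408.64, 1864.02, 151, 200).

236

SO₂: 786 ∈ [752, 849] ↔ index [201, 300].
201 + (786−752)·(300−201)/(849−752) = 201 + 34·99/97 ≈ 235.70, so AQI = 236.
CO: 46.69 lies in 43.04–51.16, so I_lo=301, I_hi=500, C_lo=43.04, C_hi=51.16.
(500−301)/(51.16−43.04) × (46.69−43.04) + 301 = 199/8.12 × 3.65 + 301 ≈ 390.45 → 390.
PM2.5: row 43.747–89.970 (AQI 51–100). (100−51)·(86.482−43.747)/(89.970−43.747) + 51 = 49·42.735/46.223 + 51 ≈ 96.30 → 96.
O₃: 0.06930 ∈ [0.06268, 0.10679] ↔ index [101, 150].
101 + (0.06930−0.06268)·(150−101)/(0.10679−0.06268) = 101 + 0.00662·49/0.04411 ≈ 108.35, so AQI = 108.
NO₂: 488.77 lies in 344.96–928.69, so I_lo=51, I_hi=100, C_lo=344.96, C_hi=928.69.
(100−51)/(928.69−344.96) × (488.77−344.96) + 51 = 49/583.73 × 143.81 + 51 ≈ 63.07 → 63.
Sub-indices: SO₂→236, CO→390, PM2.5→96, O₃→108, NO₂→63. Ranked high→low: 390, 236, 108, 96, 63. Second-highest sub-index = 236.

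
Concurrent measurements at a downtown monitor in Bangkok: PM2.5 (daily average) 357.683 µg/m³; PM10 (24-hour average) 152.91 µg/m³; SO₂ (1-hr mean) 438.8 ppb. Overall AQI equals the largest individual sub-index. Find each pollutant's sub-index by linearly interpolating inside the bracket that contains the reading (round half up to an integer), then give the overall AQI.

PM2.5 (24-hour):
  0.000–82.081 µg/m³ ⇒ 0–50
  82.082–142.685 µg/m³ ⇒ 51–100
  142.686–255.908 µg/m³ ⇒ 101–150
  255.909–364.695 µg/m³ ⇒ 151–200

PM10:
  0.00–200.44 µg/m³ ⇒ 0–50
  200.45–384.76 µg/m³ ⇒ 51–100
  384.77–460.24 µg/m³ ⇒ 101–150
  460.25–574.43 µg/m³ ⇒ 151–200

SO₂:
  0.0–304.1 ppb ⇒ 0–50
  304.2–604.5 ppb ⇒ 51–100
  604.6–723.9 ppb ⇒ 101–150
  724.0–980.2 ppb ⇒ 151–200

PM2.5 357.683: bracket 255.909–364.695 → index 151–200; slope 49/108.786, offset 101.774.
AQI = 151 + 49/108.786·101.774 ≈ 196.84 ⇒ 197.
PM10: 152.91 lies in 0.00–200.44, so I_lo=0, I_hi=50, C_lo=0.00, C_hi=200.44.
(50−0)/(200.44−0.00) × (152.91−0.00) + 0 = 50/200.44 × 152.91 + 0 ≈ 38.14 → 38.
SO₂: 438.8 ∈ [304.2, 604.5] ↔ index [51, 100].
51 + (438.8−304.2)·(100−51)/(604.5−304.2) = 51 + 134.6·49/300.3 ≈ 72.96, so AQI = 73.
Sub-indices: PM2.5→197, PM10→38, SO₂→73. Overall AQI = max = 197; dominant pollutant is PM2.5.
AQI 197: Unhealthy.

197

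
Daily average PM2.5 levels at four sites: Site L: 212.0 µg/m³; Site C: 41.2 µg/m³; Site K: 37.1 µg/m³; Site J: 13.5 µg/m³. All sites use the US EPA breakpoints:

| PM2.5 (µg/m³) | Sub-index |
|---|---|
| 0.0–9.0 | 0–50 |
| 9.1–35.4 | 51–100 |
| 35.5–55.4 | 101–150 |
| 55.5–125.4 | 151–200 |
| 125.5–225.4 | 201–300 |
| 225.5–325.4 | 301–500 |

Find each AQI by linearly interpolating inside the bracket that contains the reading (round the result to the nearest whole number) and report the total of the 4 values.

566

Site L: 212.0 lies in 125.5–225.4, so I_lo=201, I_hi=300, C_lo=125.5, C_hi=225.4.
(300−201)/(225.4−125.5) × (212.0−125.5) + 201 = 99/99.9 × 86.5 + 201 ≈ 286.72 → 287.
Site C 41.2: bracket 35.5–55.4 → index 101–150; slope 49/19.9, offset 5.7.
AQI = 101 + 49/19.9·5.7 ≈ 115.04 ⇒ 115.
Site K 37.1: bracket 35.5–55.4 → index 101–150; slope 49/19.9, offset 1.6.
AQI = 101 + 49/19.9·1.6 ≈ 104.94 ⇒ 105.
Site J: 13.5 lies in 9.1–35.4, so I_lo=51, I_hi=100, C_lo=9.1, C_hi=35.4.
(100−51)/(35.4−9.1) × (13.5−9.1) + 51 = 49/26.3 × 4.4 + 51 ≈ 59.20 → 59.
AQIs: Site L=287, Site C=115, Site K=105, Site J=59. Sum = 287 + 115 + 105 + 59 = 566.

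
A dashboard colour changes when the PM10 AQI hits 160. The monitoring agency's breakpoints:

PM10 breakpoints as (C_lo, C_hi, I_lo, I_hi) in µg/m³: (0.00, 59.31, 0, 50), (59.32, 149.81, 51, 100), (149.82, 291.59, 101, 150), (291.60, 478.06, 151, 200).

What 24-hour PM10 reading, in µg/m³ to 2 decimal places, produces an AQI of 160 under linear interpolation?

AQI 160 lies in the 151–200 band, which corresponds to 291.60–478.06 µg/m³.
C = 291.60 + (160−151)×(478.06−291.60)/(200−151) = 291.60 + 9×186.46/49 ≈ 325.8478 µg/m³ → 325.85 µg/m³ to 2 dp.

325.85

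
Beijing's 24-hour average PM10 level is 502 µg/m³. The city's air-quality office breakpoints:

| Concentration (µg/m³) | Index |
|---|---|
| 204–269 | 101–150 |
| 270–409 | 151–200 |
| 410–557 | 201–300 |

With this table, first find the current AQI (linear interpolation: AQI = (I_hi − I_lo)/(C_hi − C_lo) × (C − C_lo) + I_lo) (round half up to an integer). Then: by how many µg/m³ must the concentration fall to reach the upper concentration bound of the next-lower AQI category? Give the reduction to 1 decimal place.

93.0

PM10 502: bracket 410–557 → index 201–300; slope 99/147, offset 92.
AQI = 201 + 99/147·92 ≈ 262.96 ⇒ 263.
Current AQI 263 is in the Very Unhealthy range (201–300). The next-lower category tops out at AQI 200, whose upper concentration bound is 409 µg/m³.
Reduction needed = 502 − 409 = 93.0 µg/m³.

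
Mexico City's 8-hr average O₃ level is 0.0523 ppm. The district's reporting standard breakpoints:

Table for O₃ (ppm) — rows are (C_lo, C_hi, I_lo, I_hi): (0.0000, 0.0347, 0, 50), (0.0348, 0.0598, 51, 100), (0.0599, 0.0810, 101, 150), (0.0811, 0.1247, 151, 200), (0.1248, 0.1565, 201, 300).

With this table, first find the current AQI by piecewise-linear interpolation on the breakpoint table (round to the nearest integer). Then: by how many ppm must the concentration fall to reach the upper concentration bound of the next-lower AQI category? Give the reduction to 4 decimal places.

O₃ 0.0523: bracket 0.0348–0.0598 → index 51–100; slope 49/0.0250, offset 0.0175.
AQI = 51 + 49/0.0250·0.0175 ≈ 85.30 ⇒ 85.
Current AQI 85 is in the Moderate range (51–100). The next-lower category tops out at AQI 50, whose upper concentration bound is 0.0347 ppm.
Reduction needed = 0.0523 − 0.0347 = 0.0176 ppm.

0.0176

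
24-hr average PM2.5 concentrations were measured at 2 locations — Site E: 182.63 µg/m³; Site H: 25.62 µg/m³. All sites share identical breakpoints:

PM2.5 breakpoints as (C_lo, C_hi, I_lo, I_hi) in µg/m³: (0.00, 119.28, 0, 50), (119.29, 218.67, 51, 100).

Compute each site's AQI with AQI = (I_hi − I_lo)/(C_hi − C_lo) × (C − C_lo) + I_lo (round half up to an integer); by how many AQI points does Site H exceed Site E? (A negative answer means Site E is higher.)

-71

Site E: row 119.29–218.67 (AQI 51–100). (100−51)·(182.63−119.29)/(218.67−119.29) + 51 = 49·63.34/99.38 + 51 ≈ 82.23 → 82.
Site H: row 0.00–119.28 (AQI 0–50). (50−0)·(25.62−0.00)/(119.28−0.00) + 0 = 50·25.62/119.28 + 0 ≈ 10.74 → 11.
AQIs: Site E=82, Site H=11. Site H (11) − Site E (82) = -71.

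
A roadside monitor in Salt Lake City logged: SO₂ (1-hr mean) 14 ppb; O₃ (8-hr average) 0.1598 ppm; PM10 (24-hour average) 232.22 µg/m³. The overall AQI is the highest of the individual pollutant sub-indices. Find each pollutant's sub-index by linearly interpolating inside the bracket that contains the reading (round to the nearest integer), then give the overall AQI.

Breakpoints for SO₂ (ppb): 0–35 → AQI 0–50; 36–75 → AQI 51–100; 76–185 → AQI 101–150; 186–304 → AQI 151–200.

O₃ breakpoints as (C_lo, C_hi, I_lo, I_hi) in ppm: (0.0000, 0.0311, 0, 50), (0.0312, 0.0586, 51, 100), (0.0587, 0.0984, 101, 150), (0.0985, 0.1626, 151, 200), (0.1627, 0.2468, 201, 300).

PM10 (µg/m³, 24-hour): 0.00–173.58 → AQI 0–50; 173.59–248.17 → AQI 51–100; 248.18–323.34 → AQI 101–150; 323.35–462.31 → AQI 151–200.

198

SO₂: 14 ∈ [0, 35] ↔ index [0, 50].
0 + (14−0)·(50−0)/(35−0) = 0 + 14·50/35 ≈ 20.00, so AQI = 20.
O₃ 0.1598: bracket 0.0985–0.1626 → index 151–200; slope 49/0.0641, offset 0.0613.
AQI = 151 + 49/0.0641·0.0613 ≈ 197.86 ⇒ 198.
PM10 232.22: bracket 173.59–248.17 → index 51–100; slope 49/74.58, offset 58.63.
AQI = 51 + 49/74.58·58.63 ≈ 89.52 ⇒ 90.
Sub-indices: SO₂→20, O₃→198, PM10→90. Overall AQI = max = 198; dominant pollutant is O₃.
AQI 198: Unhealthy.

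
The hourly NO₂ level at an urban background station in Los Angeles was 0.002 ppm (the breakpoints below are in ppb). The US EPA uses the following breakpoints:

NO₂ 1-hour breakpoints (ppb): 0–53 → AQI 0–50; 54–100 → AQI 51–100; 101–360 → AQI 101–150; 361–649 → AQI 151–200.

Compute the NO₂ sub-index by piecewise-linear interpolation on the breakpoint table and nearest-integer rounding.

Convert: 0.002 ppm = 2 ppb.
NO₂: row 0–53 (AQI 0–50). (50−0)·(2−0)/(53−0) + 0 = 50·2/53 + 0 ≈ 1.89 → 2.
AQI 2 falls in the Good category.

2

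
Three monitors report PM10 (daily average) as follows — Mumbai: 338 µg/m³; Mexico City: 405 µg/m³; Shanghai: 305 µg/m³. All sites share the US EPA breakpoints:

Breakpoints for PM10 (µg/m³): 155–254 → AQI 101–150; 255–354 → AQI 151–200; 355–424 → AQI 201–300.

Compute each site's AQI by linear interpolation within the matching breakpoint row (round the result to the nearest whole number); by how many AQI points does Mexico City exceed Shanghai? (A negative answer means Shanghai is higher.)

97

Mumbai 338: bracket 255–354 → index 151–200; slope 49/99, offset 83.
AQI = 151 + 49/99·83 ≈ 192.08 ⇒ 192.
Mexico City 405: bracket 355–424 → index 201–300; slope 99/69, offset 50.
AQI = 201 + 99/69·50 ≈ 272.74 ⇒ 273.
Shanghai: 305 lies in 255–354, so I_lo=151, I_hi=200, C_lo=255, C_hi=354.
(200−151)/(354−255) × (305−255) + 151 = 49/99 × 50 + 151 ≈ 175.75 → 176.
AQIs: Mumbai=192, Mexico City=273, Shanghai=176. Mexico City (273) − Shanghai (176) = 97.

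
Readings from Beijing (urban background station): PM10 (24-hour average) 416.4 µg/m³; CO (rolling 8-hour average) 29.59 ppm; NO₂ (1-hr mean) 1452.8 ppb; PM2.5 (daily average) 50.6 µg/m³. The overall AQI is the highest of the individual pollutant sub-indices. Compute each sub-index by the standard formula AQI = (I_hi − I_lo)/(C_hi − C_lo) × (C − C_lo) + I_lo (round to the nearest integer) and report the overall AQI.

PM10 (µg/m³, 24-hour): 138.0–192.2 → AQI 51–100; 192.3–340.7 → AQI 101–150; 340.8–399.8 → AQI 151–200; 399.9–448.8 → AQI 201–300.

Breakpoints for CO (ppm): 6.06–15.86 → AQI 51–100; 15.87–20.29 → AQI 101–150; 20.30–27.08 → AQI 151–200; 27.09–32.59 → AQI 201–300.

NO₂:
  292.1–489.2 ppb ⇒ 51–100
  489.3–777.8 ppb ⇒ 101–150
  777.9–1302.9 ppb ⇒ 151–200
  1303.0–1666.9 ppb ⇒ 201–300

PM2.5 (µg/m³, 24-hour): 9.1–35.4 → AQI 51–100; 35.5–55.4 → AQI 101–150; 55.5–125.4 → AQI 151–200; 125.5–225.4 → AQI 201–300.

PM10: 416.4 lies in 399.9–448.8, so I_lo=201, I_hi=300, C_lo=399.9, C_hi=448.8.
(300−201)/(448.8−399.9) × (416.4−399.9) + 201 = 99/48.9 × 16.5 + 201 ≈ 234.40 → 234.
CO: 29.59 ∈ [27.09, 32.59] ↔ index [201, 300].
201 + (29.59−27.09)·(300−201)/(32.59−27.09) = 201 + 2.50·99/5.50 ≈ 246.00, so AQI = 246.
NO₂: row 1303.0–1666.9 (AQI 201–300). (300−201)·(1452.8−1303.0)/(1666.9−1303.0) + 201 = 99·149.8/363.9 + 201 ≈ 241.75 → 242.
PM2.5: 50.6 ∈ [35.5, 55.4] ↔ index [101, 150].
101 + (50.6−35.5)·(150−101)/(55.4−35.5) = 101 + 15.1·49/19.9 ≈ 138.18, so AQI = 138.
Sub-indices: PM10→234, CO→246, NO₂→242, PM2.5→138. Overall AQI = max = 246; dominant pollutant is CO.
AQI 246: Very Unhealthy.

246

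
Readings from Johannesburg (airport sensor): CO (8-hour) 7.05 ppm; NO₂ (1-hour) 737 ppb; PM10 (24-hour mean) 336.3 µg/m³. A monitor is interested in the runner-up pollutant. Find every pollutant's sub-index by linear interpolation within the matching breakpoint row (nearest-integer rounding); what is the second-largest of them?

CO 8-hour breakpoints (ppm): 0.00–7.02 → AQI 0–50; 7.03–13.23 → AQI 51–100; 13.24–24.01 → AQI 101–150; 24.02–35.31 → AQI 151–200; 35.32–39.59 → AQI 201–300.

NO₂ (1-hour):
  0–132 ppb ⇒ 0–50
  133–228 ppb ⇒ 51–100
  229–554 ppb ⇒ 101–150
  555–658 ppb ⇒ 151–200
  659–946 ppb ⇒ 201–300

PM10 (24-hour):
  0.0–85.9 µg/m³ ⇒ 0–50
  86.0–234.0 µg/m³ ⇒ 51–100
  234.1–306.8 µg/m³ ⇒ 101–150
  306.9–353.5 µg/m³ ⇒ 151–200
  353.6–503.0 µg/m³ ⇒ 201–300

CO: row 7.03–13.23 (AQI 51–100). (100−51)·(7.05−7.03)/(13.23−7.03) + 51 = 49·0.02/6.20 + 51 ≈ 51.16 → 51.
NO₂: 737 lies in 659–946, so I_lo=201, I_hi=300, C_lo=659, C_hi=946.
(300−201)/(946−659) × (737−659) + 201 = 99/287 × 78 + 201 ≈ 227.91 → 228.
PM10: 336.3 lies in 306.9–353.5, so I_lo=151, I_hi=200, C_lo=306.9, C_hi=353.5.
(200−151)/(353.5−306.9) × (336.3−306.9) + 151 = 49/46.6 × 29.4 + 151 ≈ 181.91 → 182.
Sub-indices: CO→51, NO₂→228, PM10→182. Ranked high→low: 228, 182, 51. Second-highest sub-index = 182.

182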